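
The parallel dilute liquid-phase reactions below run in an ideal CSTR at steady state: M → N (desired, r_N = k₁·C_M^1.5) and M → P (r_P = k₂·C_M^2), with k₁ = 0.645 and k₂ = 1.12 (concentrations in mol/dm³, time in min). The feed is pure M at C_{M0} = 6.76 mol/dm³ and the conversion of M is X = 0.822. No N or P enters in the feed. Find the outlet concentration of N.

1.91 mol/dm³

Exit C_M = C_{M0}(1−X) = 6.76×0.178 = 1.203 mol/dm³.
A CSTR operates uniformly at the exit composition, giving r_N = 0.8514 and r_P = 1.622 (each k·C_M^n at C_M = 1.203).
Fraction of consumed M going to N: r_N/(r_N+r_P) = 0.3443.
C_N = 0.3443·C_{M0}·X = 0.3443×6.76×0.822 = 1.91 mol/dm³.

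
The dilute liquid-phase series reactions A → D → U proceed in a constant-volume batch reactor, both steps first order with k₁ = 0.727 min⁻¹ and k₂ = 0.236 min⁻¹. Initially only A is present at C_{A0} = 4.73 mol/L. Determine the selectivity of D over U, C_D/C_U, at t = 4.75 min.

The intermediate concentration in a first-order A→B→C sequence is C_D = k₁C_{A0}(e^(−k₁t) − e^(−k₂t))/(k₂−k₁).
e^(−k₁t) = e^(−0.727×4.75) = e^(−3.453) = 0.03164; e^(−k₂t) = e^(−1.121) = 0.3260.
C_D = 0.727×4.73/(0.236−0.727) × (0.03164−0.3260) = (-7.003)×(-0.2943) = 2.061 mol/L.
C_A = C_{A0}e^(−k₁t) = 0.1497 mol/L, so C_U = C_{A0}−C_A−C_D = 2.519 mol/L; C_D/C_U = 0.818.

0.818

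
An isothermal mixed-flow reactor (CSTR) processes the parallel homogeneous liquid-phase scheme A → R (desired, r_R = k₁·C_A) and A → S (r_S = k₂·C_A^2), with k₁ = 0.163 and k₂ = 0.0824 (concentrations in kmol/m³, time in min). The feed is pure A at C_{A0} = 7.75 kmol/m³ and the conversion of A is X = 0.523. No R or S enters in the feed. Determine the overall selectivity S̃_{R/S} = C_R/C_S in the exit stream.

0.535

Exit C_A = C_{A0}(1−X) = 7.75×0.477 = 3.697 kmol/m³.
A CSTR operates uniformly at the exit composition, giving r_R = 0.6026 and r_S = 1.126 (each k·C_A^n at C_A = 3.697).
Overall selectivity = C_R/C_S = r_Rτ/(r_Sτ) = r_R/r_S = 0.535.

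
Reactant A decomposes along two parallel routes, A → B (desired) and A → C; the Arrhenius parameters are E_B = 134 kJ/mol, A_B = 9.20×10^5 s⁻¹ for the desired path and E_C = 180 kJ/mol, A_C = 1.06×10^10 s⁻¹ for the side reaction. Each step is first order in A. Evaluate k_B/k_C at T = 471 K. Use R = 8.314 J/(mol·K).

11.0

k_B/k_C = (A_B/A_C)·exp[−(E_B−E_C)/(RT)] = (A_B/A_C)·exp[(E_C−E_B)/(RT)].
(E_C−E_B)/(RT) = (180−134)×10³/(8.314×471) = 46000/3916 = 11.75.
k_B/k_C = (9.20×10^5/1.06×10^10)·exp(11.75) = 8.679×10^-5 × 1.264×10^5 = 11.0.
Since E_B < E_C, lowering the temperature improves selectivity toward B.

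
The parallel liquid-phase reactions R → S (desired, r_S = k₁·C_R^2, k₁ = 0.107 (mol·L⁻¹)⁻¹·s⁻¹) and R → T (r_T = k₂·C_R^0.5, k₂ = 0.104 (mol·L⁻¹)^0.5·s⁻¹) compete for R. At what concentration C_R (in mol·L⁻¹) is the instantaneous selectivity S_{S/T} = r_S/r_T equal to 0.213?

0.350 mol·L⁻¹

S_{S/T} = (k₁/k₂)·C_R^1.5 ⇒ C_R = (S·k₂/k₁)^(1/1.5).
= (0.213×0.104/0.107)^(0.6667) = (0.2070)^(0.6667) = 0.350 mol·L⁻¹.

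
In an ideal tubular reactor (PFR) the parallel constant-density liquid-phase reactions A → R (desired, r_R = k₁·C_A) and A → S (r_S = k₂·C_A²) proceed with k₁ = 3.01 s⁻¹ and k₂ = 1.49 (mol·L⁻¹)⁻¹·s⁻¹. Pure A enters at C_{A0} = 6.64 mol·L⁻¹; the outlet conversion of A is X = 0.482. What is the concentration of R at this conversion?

0.932 mol·L⁻¹

C_A = C_{A0}(1−X) = 3.440 mol·L⁻¹.
Along a PFR/batch, dC_R/dC_A = −r_R/(r_R+r_S) = −k₁/(k₁+k₂·C_A).
Integrating from C_{A0} to C_A: C_R = (3.01/1.49)·ln[(3.01+1.49·6.64)/(3.01+1.49·3.44)] = 2.020·ln(12.90/8.135) = 0.9320 mol·L⁻¹.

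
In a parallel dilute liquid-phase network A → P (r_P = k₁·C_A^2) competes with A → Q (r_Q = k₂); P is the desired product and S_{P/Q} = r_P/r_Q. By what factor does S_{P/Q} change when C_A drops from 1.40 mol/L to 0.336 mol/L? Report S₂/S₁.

S_{P/Q} = (k₁/k₂)·C_A^2, so S₂/S₁ = (C_{A,2}/C_{A,1})^2.
= (0.336/1.40)^2 = (0.2400)^2 = 0.0576.

0.0576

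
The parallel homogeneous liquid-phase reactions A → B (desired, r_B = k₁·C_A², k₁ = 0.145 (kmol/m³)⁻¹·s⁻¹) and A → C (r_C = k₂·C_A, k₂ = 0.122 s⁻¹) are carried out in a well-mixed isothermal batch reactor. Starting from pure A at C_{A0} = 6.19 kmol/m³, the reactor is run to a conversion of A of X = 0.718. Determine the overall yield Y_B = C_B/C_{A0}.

C_A = C_{A0}(1−X) = 1.746 kmol/m³.
Along a PFR/batch, dC_C/dC_A = −r_C/(r_B+r_C) = −k₂/(k₂+k₁·C_A).
Integrating from C_{A0} to C_A: C_C = (0.122/0.145)·ln[(0.122+0.145·6.19)/(0.122+0.145·1.75)] = 0.8414·ln(1.020/0.3751) = 0.8413 kmol/m³.
Then C_B = (C_{A0}−C_A) − C_C = 4.444 − 0.8413 = 3.603 kmol/m³.
Y_B = C_B/C_{A0} = 3.603/6.19 = 0.582.

0.582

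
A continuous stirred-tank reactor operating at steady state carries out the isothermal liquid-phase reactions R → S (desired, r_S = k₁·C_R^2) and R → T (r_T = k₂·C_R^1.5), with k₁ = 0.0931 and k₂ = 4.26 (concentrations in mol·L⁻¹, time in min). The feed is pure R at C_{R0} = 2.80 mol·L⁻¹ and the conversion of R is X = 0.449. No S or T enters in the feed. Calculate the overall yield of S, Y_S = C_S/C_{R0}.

Exit C_R = C_{R0}(1−X) = 2.80×0.551 = 1.543 mol·L⁻¹.
In a CSTR the entire volume is at exit conditions, so r_S = 0.0931×1.543^2 = 0.2216 and r_T = 4.26×1.543^1.5 = 8.163.
Fraction of consumed R going to S: r_S/(r_S+r_T) = 0.02643.
C_S = 0.02643·C_{R0}·X = 0.02643×2.80×0.449 = 0.0332 mol·L⁻¹; Y_S = C_S/C_{R0} = 0.0119.

0.0119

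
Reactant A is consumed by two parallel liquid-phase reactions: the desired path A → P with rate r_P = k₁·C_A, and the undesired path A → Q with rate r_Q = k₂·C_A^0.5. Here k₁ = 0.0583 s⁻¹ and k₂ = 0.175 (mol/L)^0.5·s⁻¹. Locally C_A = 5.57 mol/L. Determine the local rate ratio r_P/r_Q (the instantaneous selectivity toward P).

0.786

S_{P/Q} = r_P/r_Q = (k₁·C_A)/(k₂·C_A^0.5) = (k₁/k₂)·C_A^0.5.
= (0.0583×5.570) / (0.175×5.570^0.5) = 0.3247/0.4130 = 0.786.
Since the desired path is higher order in A, keeping C_A high (PFR or concentrated feed) favours P.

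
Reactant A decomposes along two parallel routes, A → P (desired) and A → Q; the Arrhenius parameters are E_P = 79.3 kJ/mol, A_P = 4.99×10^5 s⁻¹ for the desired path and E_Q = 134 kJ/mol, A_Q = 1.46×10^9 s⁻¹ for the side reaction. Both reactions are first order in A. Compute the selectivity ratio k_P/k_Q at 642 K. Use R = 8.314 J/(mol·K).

k_P/k_Q = (A_P/A_Q)·exp[−(E_P−E_Q)/(RT)] = (A_P/A_Q)·exp[(E_Q−E_P)/(RT)].
(E_Q−E_P)/(RT) = (134−79.3)×10³/(8.314×642) = 54700/5338 = 10.25.
k_P/k_Q = (4.99×10^5/1.46×10^9)·exp(10.25) = 3.418×10^-4 × 28228 = 9.65.
Since E_P < E_Q, lowering the temperature improves selectivity toward P.

9.65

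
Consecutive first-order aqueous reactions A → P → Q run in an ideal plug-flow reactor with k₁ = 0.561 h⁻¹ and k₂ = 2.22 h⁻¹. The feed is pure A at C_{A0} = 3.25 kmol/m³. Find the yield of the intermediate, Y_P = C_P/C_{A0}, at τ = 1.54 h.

0.131

Solving the coupled first-order balances gives C_P(τ) = [k₁/(k₂−k₁)]·C_{A0}·(e^(−k₁τ) − e^(−k₂τ)).
e^(−k₁τ) = e^(−0.561×1.54) = e^(−0.8639) = 0.4215; e^(−k₂τ) = e^(−3.419) = 0.03275.
C_P = 0.561×3.25/(2.22−0.561) × (0.4215−0.03275) = 1.099×0.3887 = 0.4272 kmol/m³.
Y_P = C_P/C_{A0} = 0.4272/3.25 = 0.131.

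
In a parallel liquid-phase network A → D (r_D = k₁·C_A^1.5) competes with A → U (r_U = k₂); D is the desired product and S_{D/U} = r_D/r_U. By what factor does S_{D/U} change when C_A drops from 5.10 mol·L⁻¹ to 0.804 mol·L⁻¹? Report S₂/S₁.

S_{D/U} = (k₁/k₂)·C_A^1.5, so S₂/S₁ = (C_{A,2}/C_{A,1})^1.5.
= (0.804/5.10)^1.5 = (0.1576)^1.5 = 0.0626.

0.0626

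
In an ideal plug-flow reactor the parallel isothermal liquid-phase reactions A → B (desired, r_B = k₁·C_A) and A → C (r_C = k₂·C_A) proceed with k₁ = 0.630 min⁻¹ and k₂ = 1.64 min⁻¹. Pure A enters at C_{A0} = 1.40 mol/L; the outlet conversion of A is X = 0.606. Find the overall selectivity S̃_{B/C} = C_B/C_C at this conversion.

0.384

C_A = C_{A0}(1−X) = 0.5516 mol/L.
Both paths are first order in A, so the instantaneous fraction to B is constant: dC_B/d(−C_A) = k₁/(k₁+k₂) = 0.2775.
C_B = 0.2775·(C_{A0}−C_A) = 0.2775×0.8484 = 0.235 mol/L.
C_C = (C_{A0}−C_A)−C_B = 0.6129 mol/L; S̃_{B/C} = 0.2355/0.6129 = 0.384.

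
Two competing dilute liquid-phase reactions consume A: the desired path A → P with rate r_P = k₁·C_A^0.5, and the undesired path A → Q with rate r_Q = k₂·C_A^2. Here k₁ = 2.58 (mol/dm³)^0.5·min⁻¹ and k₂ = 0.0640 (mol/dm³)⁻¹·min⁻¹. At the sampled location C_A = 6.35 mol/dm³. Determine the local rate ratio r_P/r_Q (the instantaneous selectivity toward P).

S_{P/Q} = r_P/r_Q = (k₁·C_A^0.5)/(k₂·C_A^2) = (k₁/k₂)·C_A^-1.5.
= (2.58×6.350^0.5) / (0.0640×6.350^2) = 6.501/2.581 = 2.52.

2.52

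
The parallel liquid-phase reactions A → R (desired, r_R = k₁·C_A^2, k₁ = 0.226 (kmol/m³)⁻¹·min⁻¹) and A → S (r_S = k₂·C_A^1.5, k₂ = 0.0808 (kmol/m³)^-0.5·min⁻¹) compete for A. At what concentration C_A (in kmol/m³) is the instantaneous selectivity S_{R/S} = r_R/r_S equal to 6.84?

5.98 kmol/m³

S_{R/S} = (k₁/k₂)·C_A^0.5 ⇒ C_A = (S·k₂/k₁)^(2).
= (6.84×0.0808/0.226)^(2) = (2.445)^(2) = 5.98 kmol/m³.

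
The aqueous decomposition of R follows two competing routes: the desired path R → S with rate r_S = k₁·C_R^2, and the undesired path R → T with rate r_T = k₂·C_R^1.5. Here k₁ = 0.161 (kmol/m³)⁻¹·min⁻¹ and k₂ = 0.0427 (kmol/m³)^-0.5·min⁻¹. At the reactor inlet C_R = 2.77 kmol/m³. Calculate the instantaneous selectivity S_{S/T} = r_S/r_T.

6.28

S_{S/T} = r_S/r_T = (k₁·C_R^2)/(k₂·C_R^1.5) = (k₁/k₂)·C_R^0.5.
= (0.161×2.770^2) / (0.0427×2.770^1.5) = 1.235/0.1969 = 6.28.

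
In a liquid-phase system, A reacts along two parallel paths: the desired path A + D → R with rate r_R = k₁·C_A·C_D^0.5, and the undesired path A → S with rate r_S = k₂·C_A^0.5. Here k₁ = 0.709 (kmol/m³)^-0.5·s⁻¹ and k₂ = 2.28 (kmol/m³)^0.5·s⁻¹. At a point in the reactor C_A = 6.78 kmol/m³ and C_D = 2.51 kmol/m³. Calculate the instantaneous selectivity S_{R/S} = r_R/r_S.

S_{R/S} = r_R/r_S = (k₁·C_A·C_D^0.5)/(k₂·C_A^0.5) = (k₁/k₂)·C_A^0.5·C_D^0.5.
= (0.709×6.780×2.510^0.5) / (2.28×6.780^0.5) = 7.616/5.937 = 1.28.
Since the desired path is higher order in A, keeping C_A high (PFR or concentrated feed) favours R.

1.28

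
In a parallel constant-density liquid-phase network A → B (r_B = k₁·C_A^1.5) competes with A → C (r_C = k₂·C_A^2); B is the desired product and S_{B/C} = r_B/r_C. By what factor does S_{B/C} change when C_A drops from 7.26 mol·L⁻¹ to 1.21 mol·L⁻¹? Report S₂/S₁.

S_{B/C} = (k₁/k₂)·C_A^-0.5, so S₂/S₁ = (C_{A,2}/C_{A,1})^-0.5.
= (1.21/7.26)^(-0.5) = (0.1667)^(-0.5) = 2.45.

2.45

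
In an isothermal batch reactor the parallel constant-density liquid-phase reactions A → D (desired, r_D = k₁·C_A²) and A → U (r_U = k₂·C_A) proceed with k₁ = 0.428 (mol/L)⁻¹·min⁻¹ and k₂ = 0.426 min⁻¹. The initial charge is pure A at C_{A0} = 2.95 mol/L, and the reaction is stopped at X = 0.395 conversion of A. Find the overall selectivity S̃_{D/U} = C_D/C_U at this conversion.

C_A = C_{A0}(1−X) = 1.785 mol/L.
Along a PFR/batch, dC_U/dC_A = −r_U/(r_D+r_U) = −k₂/(k₂+k₁·C_A).
Integrating from C_{A0} to C_A: C_U = (0.426/0.428)·ln[(0.426+0.428·2.95)/(0.426+0.428·1.78)] = 0.9953·ln(1.689/1.190) = 0.3484 mol/L.
Then C_D = (C_{A0}−C_A) − C_U = 1.165 − 0.3484 = 0.8168 mol/L.
S̃_{D/U} = C_D/C_U = 0.8168/0.3484 = 2.34.

2.34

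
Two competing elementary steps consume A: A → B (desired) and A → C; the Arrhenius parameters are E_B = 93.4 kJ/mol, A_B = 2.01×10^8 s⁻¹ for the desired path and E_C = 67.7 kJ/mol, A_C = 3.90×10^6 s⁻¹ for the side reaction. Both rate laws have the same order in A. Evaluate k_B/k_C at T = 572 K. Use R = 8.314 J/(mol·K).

0.232

k_B/k_C = (A_B/A_C)·exp[−(E_B−E_C)/(RT)] = (A_B/A_C)·exp[(E_C−E_B)/(RT)].
(E_C−E_B)/(RT) = (67.7−93.4)×10³/(8.314×572) = -25700/4756 = -5.404.
k_B/k_C = (2.01×10^8/3.90×10^6)·exp(-5.404) = 51.54 × 0.004498 = 0.232.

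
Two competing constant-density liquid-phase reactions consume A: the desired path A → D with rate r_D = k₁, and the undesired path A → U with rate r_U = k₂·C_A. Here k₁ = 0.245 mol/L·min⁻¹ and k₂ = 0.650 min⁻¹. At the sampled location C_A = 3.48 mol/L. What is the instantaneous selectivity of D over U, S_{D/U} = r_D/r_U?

0.108

S_{D/U} = r_D/r_U = (k₁)/(k₂·C_A) = (k₁/k₂)·C_A⁻¹.
= (0.245) / (0.650×3.480) = 0.2450/2.262 = 0.108.
The undesired path is higher order in A, so low C_A (CSTR or dilute feed) favours D.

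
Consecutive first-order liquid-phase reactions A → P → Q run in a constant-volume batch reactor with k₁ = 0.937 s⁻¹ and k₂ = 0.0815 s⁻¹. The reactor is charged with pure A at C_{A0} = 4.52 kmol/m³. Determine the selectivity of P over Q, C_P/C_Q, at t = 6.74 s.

1.71

The intermediate concentration in a first-order A→B→C sequence is C_P = k₁C_{A0}(e^(−k₁t) − e^(−k₂t))/(k₂−k₁).
e^(−k₁t) = e^(−0.937×6.74) = e^(−6.315) = 0.001808; e^(−k₂t) = e^(−0.5493) = 0.5773.
C_P = 0.937×4.52/(0.0815−0.937) × (0.001808−0.5773) = (-4.951)×(-0.5755) = 2.849 kmol/m³.
C_A = C_{A0}e^(−k₁t) = 0.008173 kmol/m³, so C_Q = C_{A0}−C_A−C_P = 1.663 kmol/m³; C_P/C_Q = 1.71.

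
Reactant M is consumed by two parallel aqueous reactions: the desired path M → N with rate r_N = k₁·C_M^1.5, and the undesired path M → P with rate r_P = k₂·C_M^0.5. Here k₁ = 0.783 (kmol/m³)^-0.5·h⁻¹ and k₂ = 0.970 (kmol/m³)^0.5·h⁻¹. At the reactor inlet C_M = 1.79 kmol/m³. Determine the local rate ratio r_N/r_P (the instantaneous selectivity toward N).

S_{N/P} = r_N/r_P = (k₁·C_M^1.5)/(k₂·C_M^0.5) = (k₁/k₂)·C_M.
= (0.783×1.790^1.5) / (0.970×1.790^0.5) = 1.875/1.298 = 1.44.

1.44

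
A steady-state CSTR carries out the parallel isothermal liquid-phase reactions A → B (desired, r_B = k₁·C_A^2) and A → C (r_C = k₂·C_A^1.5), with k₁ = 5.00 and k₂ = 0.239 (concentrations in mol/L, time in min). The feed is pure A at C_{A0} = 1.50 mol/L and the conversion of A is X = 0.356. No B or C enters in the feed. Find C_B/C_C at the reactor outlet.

20.6

Exit C_A = C_{A0}(1−X) = 1.50×0.644 = 0.9660 mol/L.
Rates in a CSTR are evaluated at the outlet concentration: r_B = 5.00×0.9660^2 = 4.666, r_C = 0.239×0.9660^1.5 = 0.2269.
Overall selectivity = C_B/C_C = r_Bτ/(r_Cτ) = r_B/r_C = 20.6.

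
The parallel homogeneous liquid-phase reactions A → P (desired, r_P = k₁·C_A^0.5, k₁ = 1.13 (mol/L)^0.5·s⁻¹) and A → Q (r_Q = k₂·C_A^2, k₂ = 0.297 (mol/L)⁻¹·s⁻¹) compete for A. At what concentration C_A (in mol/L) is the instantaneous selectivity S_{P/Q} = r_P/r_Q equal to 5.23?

S_{P/Q} = (k₁/k₂)·C_A^-1.5 ⇒ C_A = (S·k₂/k₁)^(1/(-1.5)).
= (5.23×0.297/1.13)^(-0.6667) = (1.375)^(-0.6667) = 0.809 mol/L.

0.809 mol/L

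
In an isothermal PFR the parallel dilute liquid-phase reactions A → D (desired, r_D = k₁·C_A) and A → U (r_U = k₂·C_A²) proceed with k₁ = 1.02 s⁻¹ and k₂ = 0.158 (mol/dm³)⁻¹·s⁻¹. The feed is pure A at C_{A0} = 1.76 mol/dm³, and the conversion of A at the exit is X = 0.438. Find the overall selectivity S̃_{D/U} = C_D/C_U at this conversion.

4.72

C_A = C_{A0}(1−X) = 0.9891 mol/dm³.
Along a PFR/batch, dC_D/dC_A = −r_D/(r_D+r_U) = −k₁/(k₁+k₂·C_A).
Integrating from C_{A0} to C_A: C_D = (1.02/0.158)·ln[(1.02+0.158·1.76)/(1.02+0.158·0.989)] = 6.456·ln(1.298/1.176) = 0.6361 mol/dm³.
C_U = (C_{A0}−C_A)−C_D = 0.1348 mol/dm³; S̃_{D/U} = 0.6361/0.1348 = 4.72.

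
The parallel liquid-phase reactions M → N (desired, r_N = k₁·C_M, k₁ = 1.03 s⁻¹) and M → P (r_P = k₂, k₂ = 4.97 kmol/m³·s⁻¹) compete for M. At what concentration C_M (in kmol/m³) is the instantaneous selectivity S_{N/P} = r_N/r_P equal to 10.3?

S_{N/P} = (k₁/k₂)·C_M ⇒ C_M = S·k₂/k₁.
= 10.3×4.97/1.03 = 49.7 kmol/m³.

49.7 kmol/m³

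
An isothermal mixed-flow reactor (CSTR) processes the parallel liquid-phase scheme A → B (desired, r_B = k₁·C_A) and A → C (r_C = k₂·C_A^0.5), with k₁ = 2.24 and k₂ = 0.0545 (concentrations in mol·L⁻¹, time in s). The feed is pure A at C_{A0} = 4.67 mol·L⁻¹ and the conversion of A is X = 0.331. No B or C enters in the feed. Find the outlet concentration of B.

1.52 mol·L⁻¹

Exit C_A = C_{A0}(1−X) = 4.67×0.669 = 3.124 mol·L⁻¹.
A CSTR operates uniformly at the exit composition, giving r_B = 6.998 and r_C = 0.09633 (each k·C_A^n at C_A = 3.124).
Fraction of consumed A going to B: r_B/(r_B+r_C) = 0.9864.
C_B = 0.9864·C_{A0}·X = 0.9864×4.67×0.331 = 1.52 mol·L⁻¹.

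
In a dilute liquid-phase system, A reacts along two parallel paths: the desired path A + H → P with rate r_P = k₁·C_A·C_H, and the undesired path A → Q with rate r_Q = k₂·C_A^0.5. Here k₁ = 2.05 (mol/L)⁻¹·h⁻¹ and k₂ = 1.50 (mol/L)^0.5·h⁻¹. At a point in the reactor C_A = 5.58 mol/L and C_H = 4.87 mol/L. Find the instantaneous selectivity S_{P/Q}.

15.7

S_{P/Q} = r_P/r_Q = (k₁·C_A·C_H)/(k₂·C_A^0.5) = (k₁/k₂)·C_A^0.5·C_H.
= (2.05×5.580×4.870) / (1.50×5.580^0.5) = 55.71/3.543 = 15.7.
Since the desired path is higher order in A, keeping C_A high (PFR or concentrated feed) favours P.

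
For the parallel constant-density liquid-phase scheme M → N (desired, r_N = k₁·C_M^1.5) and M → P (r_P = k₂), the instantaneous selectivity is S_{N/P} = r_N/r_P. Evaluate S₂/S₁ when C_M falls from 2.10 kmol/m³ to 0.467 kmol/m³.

0.105

S_{N/P} = (k₁/k₂)·C_M^1.5, so S₂/S₁ = (C_{M,2}/C_{M,1})^1.5.
= (0.467/2.10)^1.5 = (0.2224)^1.5 = 0.105.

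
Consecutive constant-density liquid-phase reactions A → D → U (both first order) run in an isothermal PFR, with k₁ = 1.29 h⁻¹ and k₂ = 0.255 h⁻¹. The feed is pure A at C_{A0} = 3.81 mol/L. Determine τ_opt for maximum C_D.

1.57 h

Setting dC_D/dτ = 0 gives τ_opt = ln(k₂/k₁)/(k₂−k₁).
= ln(0.255/1.29)/(0.255−1.29) = ln(0.1977)/-1.035 = -1.621/-1.035 = 1.57 h.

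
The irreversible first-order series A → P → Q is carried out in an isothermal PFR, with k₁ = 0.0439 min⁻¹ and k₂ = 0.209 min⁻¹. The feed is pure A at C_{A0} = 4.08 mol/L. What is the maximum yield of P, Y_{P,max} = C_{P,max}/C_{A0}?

Evaluating C_P at τ_opt = ln(k₂/k₁)/(k₂−k₁) gives C_{P,max}/C_{A0} = (k₁/k₂)^[k₂/(k₂−k₁)].
= (0.0439/0.209)^(0.209/(0.209−0.0439)) = (0.2100)^(1.266) = 0.1387.

0.139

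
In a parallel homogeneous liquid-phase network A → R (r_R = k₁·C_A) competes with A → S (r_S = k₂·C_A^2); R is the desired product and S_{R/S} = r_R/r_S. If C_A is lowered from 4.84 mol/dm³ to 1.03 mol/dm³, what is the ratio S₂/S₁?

4.70

S_{R/S} = (k₁/k₂)·C_A⁻¹, so S₂/S₁ = (C_{A,2}/C_{A,1})⁻¹.
= 4.84/1.03 = 4.70.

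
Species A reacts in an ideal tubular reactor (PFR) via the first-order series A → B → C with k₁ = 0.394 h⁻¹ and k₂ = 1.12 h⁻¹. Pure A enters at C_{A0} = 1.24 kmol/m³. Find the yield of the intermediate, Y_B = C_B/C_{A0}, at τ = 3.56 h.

For first-order series with pure A initially, C_B(τ) = k₁C_{A0}/(k₂−k₁)·(e^(−k₁τ) − e^(−k₂τ)).
e^(−k₁τ) = e^(−0.394×3.56) = e^(−1.403) = 0.2459; e^(−k₂τ) = e^(−3.987) = 0.01855.
C_B = 0.394×1.24/(1.12−0.394) × (0.2459−0.01855) = 0.6729×0.2274 = 0.1530 kmol/m³.
Y_B = C_B/C_{A0} = 0.1530/1.24 = 0.123.

0.123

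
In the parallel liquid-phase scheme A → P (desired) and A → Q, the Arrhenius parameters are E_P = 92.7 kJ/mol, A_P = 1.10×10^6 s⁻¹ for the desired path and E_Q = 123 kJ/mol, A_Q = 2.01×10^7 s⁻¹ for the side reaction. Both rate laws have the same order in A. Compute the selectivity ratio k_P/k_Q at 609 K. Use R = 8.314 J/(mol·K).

21.7

k_P/k_Q = (A_P/A_Q)·exp[−(E_P−E_Q)/(RT)] = (A_P/A_Q)·exp[(E_Q−E_P)/(RT)].
(E_Q−E_P)/(RT) = (123−92.7)×10³/(8.314×609) = 30300/5063 = 5.984.
k_P/k_Q = (1.10×10^6/2.01×10^7)·exp(5.984) = 0.05473 × 397.2 = 21.7.
Since E_P < E_Q, lowering the temperature improves selectivity toward P.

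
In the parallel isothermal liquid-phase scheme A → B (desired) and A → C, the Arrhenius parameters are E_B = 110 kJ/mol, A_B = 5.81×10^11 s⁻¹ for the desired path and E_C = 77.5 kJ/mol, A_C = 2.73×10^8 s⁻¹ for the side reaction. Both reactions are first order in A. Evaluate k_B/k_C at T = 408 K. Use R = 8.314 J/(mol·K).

k_B/k_C = (A_B/A_C)·exp[−(E_B−E_C)/(RT)] = (A_B/A_C)·exp[(E_C−E_B)/(RT)].
(E_C−E_B)/(RT) = (77.5−110)×10³/(8.314×408) = -32500/3392 = -9.581.
k_B/k_C = (5.81×10^11/2.73×10^8)·exp(-9.581) = 2128 × 6.902×10^-5 = 0.147.

0.147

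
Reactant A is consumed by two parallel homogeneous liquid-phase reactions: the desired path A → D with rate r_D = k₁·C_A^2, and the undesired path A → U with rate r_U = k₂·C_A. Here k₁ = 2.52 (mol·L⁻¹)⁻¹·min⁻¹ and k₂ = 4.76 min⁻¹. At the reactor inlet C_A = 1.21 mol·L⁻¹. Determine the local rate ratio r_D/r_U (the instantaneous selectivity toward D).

0.641

S_{D/U} = r_D/r_U = (k₁·C_A^2)/(k₂·C_A) = (k₁/k₂)·C_A.
= (2.52×1.210^2) / (4.76×1.210) = 3.690/5.760 = 0.641.
Since the desired path is higher order in A, keeping C_A high (PFR or concentrated feed) favours D.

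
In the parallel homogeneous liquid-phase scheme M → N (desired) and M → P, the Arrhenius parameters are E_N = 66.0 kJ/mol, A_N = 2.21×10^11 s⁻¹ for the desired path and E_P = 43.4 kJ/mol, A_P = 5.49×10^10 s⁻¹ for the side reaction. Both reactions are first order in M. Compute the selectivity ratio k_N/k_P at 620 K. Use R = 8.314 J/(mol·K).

0.0502

With equal orders, S_{N/P} = k_N/k_P = (A_N/A_P)·exp[(E_P−E_N)/(RT)].
(E_P−E_N)/(RT) = (43.4−66.0)×10³/(8.314×620) = -22600/5155 = -4.384.
k_N/k_P = (2.21×10^11/5.49×10^10)·exp(-4.384) = 4.026 × 0.01247 = 0.0502.
Since E_N > E_P, raising the temperature improves selectivity toward N.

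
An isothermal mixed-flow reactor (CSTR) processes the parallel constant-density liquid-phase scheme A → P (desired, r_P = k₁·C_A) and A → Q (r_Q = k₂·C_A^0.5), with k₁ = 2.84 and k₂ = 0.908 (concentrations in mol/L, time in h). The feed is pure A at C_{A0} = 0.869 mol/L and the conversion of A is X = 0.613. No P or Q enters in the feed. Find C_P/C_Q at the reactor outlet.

Exit C_A = C_{A0}(1−X) = 0.869×0.387 = 0.3363 mol/L.
Rates in a CSTR are evaluated at the outlet concentration: r_P = 2.84×0.3363 = 0.9551, r_Q = 0.908×0.3363^0.5 = 0.5266.
Overall selectivity = C_P/C_Q = r_Pτ/(r_Qτ) = r_P/r_Q = 1.81.

1.81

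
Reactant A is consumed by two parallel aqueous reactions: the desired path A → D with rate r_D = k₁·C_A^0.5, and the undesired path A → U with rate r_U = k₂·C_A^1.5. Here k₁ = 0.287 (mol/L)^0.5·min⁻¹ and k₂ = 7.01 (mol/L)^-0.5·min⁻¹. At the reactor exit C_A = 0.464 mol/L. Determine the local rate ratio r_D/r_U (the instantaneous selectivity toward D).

0.0882

S_{D/U} = r_D/r_U = (k₁·C_A^0.5)/(k₂·C_A^1.5) = (k₁/k₂)·C_A⁻¹.
= (0.287×0.4640^0.5) / (7.01×0.4640^1.5) = 0.1955/2.216 = 0.0882.
The undesired path is higher order in A, so low C_A (CSTR or dilute feed) favours D.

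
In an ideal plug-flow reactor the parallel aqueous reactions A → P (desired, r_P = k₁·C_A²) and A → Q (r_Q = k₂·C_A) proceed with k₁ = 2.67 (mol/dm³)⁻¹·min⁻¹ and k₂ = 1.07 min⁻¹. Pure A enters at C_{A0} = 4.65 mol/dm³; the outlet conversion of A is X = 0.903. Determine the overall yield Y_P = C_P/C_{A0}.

C_A = C_{A0}(1−X) = 0.4510 mol/dm³.
Along a PFR/batch, dC_Q/dC_A = −r_Q/(r_P+r_Q) = −k₂/(k₂+k₁·C_A).
Integrating from C_{A0} to C_A: C_Q = (1.07/2.67)·ln[(1.07+2.67·4.65)/(1.07+2.67·0.451)] = 0.4007·ln(13.49/2.274) = 0.7133 mol/dm³.
Then C_P = (C_{A0}−C_A) − C_Q = 4.199 − 0.7133 = 3.486 mol/dm³.
Y_P = C_P/C_{A0} = 3.486/4.65 = 0.750.

0.750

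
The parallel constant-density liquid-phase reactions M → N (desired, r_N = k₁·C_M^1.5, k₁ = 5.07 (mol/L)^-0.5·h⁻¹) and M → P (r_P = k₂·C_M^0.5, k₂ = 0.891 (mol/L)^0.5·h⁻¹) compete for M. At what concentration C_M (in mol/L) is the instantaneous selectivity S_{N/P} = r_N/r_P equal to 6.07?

1.07 mol/L

S_{N/P} = (k₁/k₂)·C_M ⇒ C_M = S·k₂/k₁.
= 6.07×0.891/5.07 = 1.07 mol/L.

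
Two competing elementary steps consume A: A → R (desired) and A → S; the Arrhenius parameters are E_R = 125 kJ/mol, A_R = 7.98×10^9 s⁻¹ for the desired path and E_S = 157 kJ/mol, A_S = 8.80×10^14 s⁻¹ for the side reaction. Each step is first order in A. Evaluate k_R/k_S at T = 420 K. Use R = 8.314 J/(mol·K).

With equal orders, S_{R/S} = k_R/k_S = (A_R/A_S)·exp[(E_S−E_R)/(RT)].
(E_S−E_R)/(RT) = (157−125)×10³/(8.314×420) = 32000/3492 = 9.164.
k_R/k_S = (7.98×10^9/8.80×10^14)·exp(9.164) = 9.068×10^-6 × 9548 = 0.0866.
Since E_R < E_S, lowering the temperature improves selectivity toward R.

0.0866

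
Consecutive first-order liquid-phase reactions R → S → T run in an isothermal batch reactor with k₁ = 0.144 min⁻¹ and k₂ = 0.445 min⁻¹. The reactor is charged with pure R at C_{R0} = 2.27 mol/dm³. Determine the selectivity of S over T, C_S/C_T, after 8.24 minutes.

0.239

Solving the coupled first-order balances gives C_S(t) = [k₁/(k₂−k₁)]·C_{R0}·(e^(−k₁t) − e^(−k₂t)).
e^(−k₁t) = e^(−0.144×8.24) = e^(−1.187) = 0.3053; e^(−k₂t) = e^(−3.667) = 0.02556.
C_S = 0.144×2.27/(0.445−0.144) × (0.3053−0.02556) = 1.086×0.2797 = 0.3038 mol/dm³.
C_R = C_{R0}e^(−k₁t) = 0.6930 mol/dm³, so C_T = C_{R0}−C_R−C_S = 1.273 mol/dm³; C_S/C_T = 0.239.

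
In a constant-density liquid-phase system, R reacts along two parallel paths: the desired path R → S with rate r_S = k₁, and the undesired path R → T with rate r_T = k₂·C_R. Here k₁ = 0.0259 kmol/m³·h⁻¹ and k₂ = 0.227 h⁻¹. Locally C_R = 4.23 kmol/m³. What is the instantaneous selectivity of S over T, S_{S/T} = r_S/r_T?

S_{S/T} = r_S/r_T = (k₁)/(k₂·C_R) = (k₁/k₂)·C_R⁻¹.
= (0.0259) / (0.227×4.230) = 0.02590/0.9602 = 0.0270.

0.0270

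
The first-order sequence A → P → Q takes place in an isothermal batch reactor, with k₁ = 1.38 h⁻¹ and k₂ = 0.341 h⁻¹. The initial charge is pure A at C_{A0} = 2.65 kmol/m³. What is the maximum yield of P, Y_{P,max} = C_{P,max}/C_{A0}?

For a first-order series the maximum intermediate yield is C_{P,max}/C_{A0} = (k₁/k₂)^[k₂/(k₂−k₁)].
= (1.38/0.341)^(0.341/(0.341−1.38)) = (4.047)^(-0.3282) = 0.6320.

0.632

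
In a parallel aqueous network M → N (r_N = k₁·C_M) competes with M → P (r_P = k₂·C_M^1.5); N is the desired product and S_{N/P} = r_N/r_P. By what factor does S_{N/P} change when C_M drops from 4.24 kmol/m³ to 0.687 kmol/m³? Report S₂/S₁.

2.48

S_{N/P} = (k₁/k₂)·C_M^-0.5, so S₂/S₁ = (C_{M,2}/C_{M,1})^-0.5.
= (0.687/4.24)^(-0.5) = (0.1620)^(-0.5) = 2.48.
Selectivity toward N rises as C_M falls — low-concentration operation is favoured.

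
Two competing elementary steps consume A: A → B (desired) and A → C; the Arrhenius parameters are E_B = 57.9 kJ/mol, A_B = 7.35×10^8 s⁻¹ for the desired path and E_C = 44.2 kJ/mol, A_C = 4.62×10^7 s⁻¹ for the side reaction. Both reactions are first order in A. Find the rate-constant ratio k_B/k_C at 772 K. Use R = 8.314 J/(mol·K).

1.88

Since both paths have the same order in A, the concentration cancels and S_{B/C} = k_B/k_C = (A_B/A_C)·exp[(E_C−E_B)/(RT)].
(E_C−E_B)/(RT) = (44.2−57.9)×10³/(8.314×772) = -13700/6418 = -2.134.
k_B/k_C = (7.35×10^8/4.62×10^7)·exp(-2.134) = 15.91 × 0.1183 = 1.88.
Since E_B > E_C, raising the temperature improves selectivity toward B.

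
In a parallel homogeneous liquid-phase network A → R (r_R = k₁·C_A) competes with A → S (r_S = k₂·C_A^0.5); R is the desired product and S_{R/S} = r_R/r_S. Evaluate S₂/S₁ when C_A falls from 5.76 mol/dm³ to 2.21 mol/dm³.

S_{R/S} = (k₁/k₂)·C_A^0.5, so S₂/S₁ = (C_{A,2}/C_{A,1})^0.5.
= (2.21/5.76)^0.5 = (0.3837)^0.5 = 0.619.

0.619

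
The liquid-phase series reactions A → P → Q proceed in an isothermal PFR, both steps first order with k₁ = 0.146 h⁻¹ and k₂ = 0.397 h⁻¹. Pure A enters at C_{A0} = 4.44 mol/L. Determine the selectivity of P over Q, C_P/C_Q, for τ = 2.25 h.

The intermediate concentration in a first-order A→B→C sequence is C_P = k₁C_{A0}(e^(−k₁τ) − e^(−k₂τ))/(k₂−k₁).
e^(−k₁τ) = e^(−0.146×2.25) = e^(−0.3285) = 0.7200; e^(−k₂τ) = e^(−0.8933) = 0.4093.
C_P = 0.146×4.44/(0.397−0.146) × (0.7200−0.4093) = 2.583×0.3107 = 0.8024 mol/L.
C_A = C_{A0}e^(−k₁τ) = 3.197 mol/L, so C_Q = C_{A0}−C_A−C_P = 0.4408 mol/L; C_P/C_Q = 1.82.

1.82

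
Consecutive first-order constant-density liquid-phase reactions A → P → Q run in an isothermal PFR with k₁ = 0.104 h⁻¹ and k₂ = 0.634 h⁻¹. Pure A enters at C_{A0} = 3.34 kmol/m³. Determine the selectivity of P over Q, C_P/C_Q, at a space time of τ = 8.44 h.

For first-order series with pure A initially, C_P(τ) = k₁C_{A0}/(k₂−k₁)·(e^(−k₁τ) − e^(−k₂τ)).
e^(−k₁τ) = e^(−0.104×8.44) = e^(−0.8778) = 0.4157; e^(−k₂τ) = e^(−5.351) = 0.004744.
C_P = 0.104×3.34/(0.634−0.104) × (0.4157−0.004744) = 0.6554×0.4110 = 0.2693 kmol/m³.
C_A = C_{A0}e^(−k₁τ) = 1.388 kmol/m³, so C_Q = C_{A0}−C_A−C_P = 1.682 kmol/m³; C_P/C_Q = 0.160.

0.160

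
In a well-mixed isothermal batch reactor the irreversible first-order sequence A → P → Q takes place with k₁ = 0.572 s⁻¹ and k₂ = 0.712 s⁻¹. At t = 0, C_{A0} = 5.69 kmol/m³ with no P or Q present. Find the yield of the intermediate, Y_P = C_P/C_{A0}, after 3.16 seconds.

For first-order series with pure A initially, C_P(t) = k₁C_{A0}/(k₂−k₁)·(e^(−k₁t) − e^(−k₂t)).
e^(−k₁t) = e^(−0.572×3.16) = e^(−1.808) = 0.1641; e^(−k₂t) = e^(−2.250) = 0.1054.
C_P = 0.572×5.69/(0.712−0.572) × (0.1641−0.1054) = 23.25×0.05865 = 1.364 kmol/m³.
Y_P = C_P/C_{A0} = 1.364/5.69 = 0.240.

0.240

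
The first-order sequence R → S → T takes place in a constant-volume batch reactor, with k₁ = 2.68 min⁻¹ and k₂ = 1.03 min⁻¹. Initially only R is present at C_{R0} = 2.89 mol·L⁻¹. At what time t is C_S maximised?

The intermediate peaks when r₁ = r₂, i.e. k₁e^(−k₁t) = k₂e^(−k₂t), giving t_opt = ln(k₂/k₁)/(k₂−k₁).
= ln(1.03/2.68)/(1.03−2.68) = ln(0.3843)/-1.650 = -0.9563/-1.650 = 0.580 min.

0.580 min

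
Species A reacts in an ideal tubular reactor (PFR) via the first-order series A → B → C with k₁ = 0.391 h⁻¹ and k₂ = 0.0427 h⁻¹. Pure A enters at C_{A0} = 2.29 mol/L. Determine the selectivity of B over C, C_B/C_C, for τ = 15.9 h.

The intermediate concentration in a first-order A→B→C sequence is C_B = k₁C_{A0}(e^(−k₁τ) − e^(−k₂τ))/(k₂−k₁).
e^(−k₁τ) = e^(−0.391×15.9) = e^(−6.217) = 0.001995; e^(−k₂τ) = e^(−0.6789) = 0.5072.
C_B = 0.391×2.29/(0.0427−0.391) × (0.001995−0.5072) = (-2.571)×(-0.5052) = 1.299 mol/L.
C_A = C_{A0}e^(−k₁τ) = 0.004570 mol/L, so C_C = C_{A0}−C_A−C_B = 0.9868 mol/L; C_B/C_C = 1.32.

1.32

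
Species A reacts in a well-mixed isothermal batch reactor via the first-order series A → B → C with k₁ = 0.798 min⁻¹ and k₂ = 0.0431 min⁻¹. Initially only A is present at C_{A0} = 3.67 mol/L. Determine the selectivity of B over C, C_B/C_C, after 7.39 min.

3.31

Solving the coupled first-order balances gives C_B(t) = [k₁/(k₂−k₁)]·C_{A0}·(e^(−k₁t) − e^(−k₂t)).
e^(−k₁t) = e^(−0.798×7.39) = e^(−5.897) = 0.002747; e^(−k₂t) = e^(−0.3185) = 0.7272.
C_B = 0.798×3.67/(0.0431−0.798) × (0.002747−0.7272) = (-3.880)×(-0.7245) = 2.811 mol/L.
C_A = C_{A0}e^(−k₁t) = 0.01008 mol/L, so C_C = C_{A0}−C_A−C_B = 0.8493 mol/L; C_B/C_C = 3.31.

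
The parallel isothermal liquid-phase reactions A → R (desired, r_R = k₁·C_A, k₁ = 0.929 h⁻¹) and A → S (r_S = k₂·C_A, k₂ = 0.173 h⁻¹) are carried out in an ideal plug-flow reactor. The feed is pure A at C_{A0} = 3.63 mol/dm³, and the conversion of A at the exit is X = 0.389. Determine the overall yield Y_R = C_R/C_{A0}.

0.328

C_A = C_{A0}(1−X) = 2.218 mol/dm³.
Both paths are first order in A, so the instantaneous fraction to R is constant: dC_R/d(−C_A) = k₁/(k₁+k₂) = 0.8430.
C_R = 0.8430·(C_{A0}−C_A) = 0.8430×1.412 = 1.19 mol/dm³.
Y_R = C_R/C_{A0} = 1.190/3.63 = 0.328.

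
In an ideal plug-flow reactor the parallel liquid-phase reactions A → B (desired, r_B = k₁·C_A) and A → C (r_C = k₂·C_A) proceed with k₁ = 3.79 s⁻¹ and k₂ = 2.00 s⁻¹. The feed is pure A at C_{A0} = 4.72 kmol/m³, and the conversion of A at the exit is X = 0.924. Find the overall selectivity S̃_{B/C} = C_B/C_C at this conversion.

C_A = C_{A0}(1−X) = 0.3587 kmol/m³.
Both paths are first order in A, so the instantaneous fraction to B is constant: dC_B/d(−C_A) = k₁/(k₁+k₂) = 0.6546.
C_B = 0.6546·(C_{A0}−C_A) = 0.6546×4.361 = 2.85 kmol/m³.
C_C = (C_{A0}−C_A)−C_B = 1.506 kmol/m³; S̃_{B/C} = 2.855/1.506 = 1.90.

1.90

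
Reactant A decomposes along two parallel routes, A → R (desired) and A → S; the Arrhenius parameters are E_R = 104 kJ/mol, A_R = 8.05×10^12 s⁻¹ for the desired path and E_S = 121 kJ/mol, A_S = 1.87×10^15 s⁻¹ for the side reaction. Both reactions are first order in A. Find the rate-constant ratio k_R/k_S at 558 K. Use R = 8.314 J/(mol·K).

Since both paths have the same order in A, the concentration cancels and S_{R/S} = k_R/k_S = (A_R/A_S)·exp[(E_S−E_R)/(RT)].
(E_S−E_R)/(RT) = (121−104)×10³/(8.314×558) = 17000/4639 = 3.664.
k_R/k_S = (8.05×10^12/1.87×10^15)·exp(3.664) = 0.004305 × 39.03 = 0.168.

0.168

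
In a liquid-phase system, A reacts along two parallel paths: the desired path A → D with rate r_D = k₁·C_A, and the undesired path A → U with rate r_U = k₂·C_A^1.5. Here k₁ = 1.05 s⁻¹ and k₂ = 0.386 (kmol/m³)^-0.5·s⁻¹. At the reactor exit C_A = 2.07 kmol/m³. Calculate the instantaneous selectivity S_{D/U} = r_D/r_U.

1.89

S_{D/U} = r_D/r_U = (k₁·C_A)/(k₂·C_A^1.5) = (k₁/k₂)·C_A^-0.5.
= (1.05×2.070) / (0.386×2.070^1.5) = 2.173/1.150 = 1.89.
The undesired path is higher order in A, so low C_A (CSTR or dilute feed) favours D.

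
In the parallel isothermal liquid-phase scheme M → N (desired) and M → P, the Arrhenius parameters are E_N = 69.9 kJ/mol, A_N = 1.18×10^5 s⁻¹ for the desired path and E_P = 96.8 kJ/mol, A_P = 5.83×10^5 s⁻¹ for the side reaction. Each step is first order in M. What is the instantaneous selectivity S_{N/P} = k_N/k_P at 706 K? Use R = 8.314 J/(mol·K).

19.8

Since both paths have the same order in M, the concentration cancels and S_{N/P} = k_N/k_P = (A_N/A_P)·exp[(E_P−E_N)/(RT)].
(E_P−E_N)/(RT) = (96.8−69.9)×10³/(8.314×706) = 26900/5870 = 4.583.
k_N/k_P = (1.18×10^5/5.83×10^5)·exp(4.583) = 0.2024 × 97.79 = 19.8.
Since E_N < E_P, lowering the temperature improves selectivity toward N.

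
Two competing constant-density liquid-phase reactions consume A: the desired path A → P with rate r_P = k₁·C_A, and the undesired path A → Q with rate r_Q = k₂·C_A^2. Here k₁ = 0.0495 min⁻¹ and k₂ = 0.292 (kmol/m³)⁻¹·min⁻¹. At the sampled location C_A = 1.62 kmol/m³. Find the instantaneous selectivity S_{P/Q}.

S_{P/Q} = r_P/r_Q = (k₁·C_A)/(k₂·C_A^2) = (k₁/k₂)·C_A⁻¹.
= (0.0495×1.620) / (0.292×1.620^2) = 0.08019/0.7663 = 0.105.
The undesired path is higher order in A, so low C_A (CSTR or dilute feed) favours P.

0.105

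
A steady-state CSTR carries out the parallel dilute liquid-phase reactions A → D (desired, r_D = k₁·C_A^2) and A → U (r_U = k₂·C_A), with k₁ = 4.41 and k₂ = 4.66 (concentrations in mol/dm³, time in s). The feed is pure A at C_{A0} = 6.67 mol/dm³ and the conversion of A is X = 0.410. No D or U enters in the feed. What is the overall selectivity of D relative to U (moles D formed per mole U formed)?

Exit C_A = C_{A0}(1−X) = 6.67×0.590 = 3.935 mol/dm³.
Rates in a CSTR are evaluated at the outlet concentration: r_D = 4.41×3.935^2 = 68.30, r_U = 4.66×3.935 = 18.34.
Overall selectivity = C_D/C_U = r_Dτ/(r_Uτ) = r_D/r_U = 3.72.

3.72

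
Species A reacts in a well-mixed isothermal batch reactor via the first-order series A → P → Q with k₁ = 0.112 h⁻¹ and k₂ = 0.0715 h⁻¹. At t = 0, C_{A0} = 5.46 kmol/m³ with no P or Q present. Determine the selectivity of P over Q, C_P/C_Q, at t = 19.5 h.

0.730

The intermediate concentration in a first-order A→B→C sequence is C_P = k₁C_{A0}(e^(−k₁t) − e^(−k₂t))/(k₂−k₁).
e^(−k₁t) = e^(−0.112×19.5) = e^(−2.184) = 0.1126; e^(−k₂t) = e^(−1.394) = 0.2480.
C_P = 0.112×5.46/(0.0715−0.112) × (0.1126−0.2480) = (-15.10)×(-0.1354) = 2.045 kmol/m³.
C_A = C_{A0}e^(−k₁t) = 0.6147 kmol/m³, so C_Q = C_{A0}−C_A−C_P = 2.800 kmol/m³; C_P/C_Q = 0.730.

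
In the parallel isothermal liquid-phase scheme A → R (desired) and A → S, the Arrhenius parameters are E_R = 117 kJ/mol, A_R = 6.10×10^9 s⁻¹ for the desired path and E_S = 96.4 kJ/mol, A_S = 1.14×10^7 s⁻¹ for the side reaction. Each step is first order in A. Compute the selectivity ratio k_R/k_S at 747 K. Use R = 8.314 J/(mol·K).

Since both paths have the same order in A, the concentration cancels and S_{R/S} = k_R/k_S = (A_R/A_S)·exp[(E_S−E_R)/(RT)].
(E_S−E_R)/(RT) = (96.4−117)×10³/(8.314×747) = -20600/6211 = -3.317.
k_R/k_S = (6.10×10^9/1.14×10^7)·exp(-3.317) = 535.1 × 0.03626 = 19.4.

19.4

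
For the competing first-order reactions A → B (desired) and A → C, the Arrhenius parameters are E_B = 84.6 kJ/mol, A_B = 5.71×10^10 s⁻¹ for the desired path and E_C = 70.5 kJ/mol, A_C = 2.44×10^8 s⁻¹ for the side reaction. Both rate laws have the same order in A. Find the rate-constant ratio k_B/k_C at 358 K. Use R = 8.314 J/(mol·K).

2.05

With equal orders, S_{B/C} = k_B/k_C = (A_B/A_C)·exp[(E_C−E_B)/(RT)].
(E_C−E_B)/(RT) = (70.5−84.6)×10³/(8.314×358) = -14100/2976 = -4.737.
k_B/k_C = (5.71×10^10/2.44×10^8)·exp(-4.737) = 234.0 × 0.008763 = 2.05.
Since E_B > E_C, raising the temperature improves selectivity toward B.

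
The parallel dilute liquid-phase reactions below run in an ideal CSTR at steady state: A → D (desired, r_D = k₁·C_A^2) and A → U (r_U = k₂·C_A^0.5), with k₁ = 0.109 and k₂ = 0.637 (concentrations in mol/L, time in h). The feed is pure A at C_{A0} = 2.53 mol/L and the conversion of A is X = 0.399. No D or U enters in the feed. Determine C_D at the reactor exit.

0.245 mol/L

Exit C_A = C_{A0}(1−X) = 2.53×0.601 = 1.521 mol/L.
Rates in a CSTR are evaluated at the outlet concentration: r_D = 0.109×1.521^2 = 0.2520, r_U = 0.637×1.521^0.5 = 0.7855.
Fraction of consumed A going to D: r_D/(r_D+r_U) = 0.2429.
C_D = 0.2429·C_{A0}·X = 0.2429×2.53×0.399 = 0.245 mol/L.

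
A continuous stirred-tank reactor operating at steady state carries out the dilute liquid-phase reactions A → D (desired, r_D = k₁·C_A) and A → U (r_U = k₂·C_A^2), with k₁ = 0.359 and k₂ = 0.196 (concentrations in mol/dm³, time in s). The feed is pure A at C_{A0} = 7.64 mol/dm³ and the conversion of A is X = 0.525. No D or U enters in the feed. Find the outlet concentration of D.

1.35 mol/dm³

Exit C_A = C_{A0}(1−X) = 7.64×0.475 = 3.629 mol/dm³.
A CSTR operates uniformly at the exit composition, giving r_D = 1.303 and r_U = 2.581 (each k·C_A^n at C_A = 3.629).
Fraction of consumed A going to D: r_D/(r_D+r_U) = 0.3354.
C_D = 0.3354·C_{A0}·X = 0.3354×7.64×0.525 = 1.35 mol/dm³.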